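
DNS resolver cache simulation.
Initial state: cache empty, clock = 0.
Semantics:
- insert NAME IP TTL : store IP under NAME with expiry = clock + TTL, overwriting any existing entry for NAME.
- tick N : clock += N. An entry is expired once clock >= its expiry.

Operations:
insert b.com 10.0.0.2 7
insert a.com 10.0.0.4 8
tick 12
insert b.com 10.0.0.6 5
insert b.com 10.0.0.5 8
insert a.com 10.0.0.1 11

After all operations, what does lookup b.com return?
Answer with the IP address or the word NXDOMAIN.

Op 1: insert b.com -> 10.0.0.2 (expiry=0+7=7). clock=0
Op 2: insert a.com -> 10.0.0.4 (expiry=0+8=8). clock=0
Op 3: tick 12 -> clock=12. purged={a.com,b.com}
Op 4: insert b.com -> 10.0.0.6 (expiry=12+5=17). clock=12
Op 5: insert b.com -> 10.0.0.5 (expiry=12+8=20). clock=12
Op 6: insert a.com -> 10.0.0.1 (expiry=12+11=23). clock=12
lookup b.com: present, ip=10.0.0.5 expiry=20 > clock=12

Answer: 10.0.0.5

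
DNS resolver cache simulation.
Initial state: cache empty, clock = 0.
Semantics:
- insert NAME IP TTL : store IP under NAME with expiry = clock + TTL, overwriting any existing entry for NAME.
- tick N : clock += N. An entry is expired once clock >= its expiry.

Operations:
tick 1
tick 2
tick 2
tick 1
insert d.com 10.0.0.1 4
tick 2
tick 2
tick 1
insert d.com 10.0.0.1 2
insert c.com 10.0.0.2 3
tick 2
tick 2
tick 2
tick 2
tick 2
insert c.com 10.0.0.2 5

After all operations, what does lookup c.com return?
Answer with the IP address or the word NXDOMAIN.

Op 1: tick 1 -> clock=1.
Op 2: tick 2 -> clock=3.
Op 3: tick 2 -> clock=5.
Op 4: tick 1 -> clock=6.
Op 5: insert d.com -> 10.0.0.1 (expiry=6+4=10). clock=6
Op 6: tick 2 -> clock=8.
Op 7: tick 2 -> clock=10. purged={d.com}
Op 8: tick 1 -> clock=11.
Op 9: insert d.com -> 10.0.0.1 (expiry=11+2=13). clock=11
Op 10: insert c.com -> 10.0.0.2 (expiry=11+3=14). clock=11
Op 11: tick 2 -> clock=13. purged={d.com}
Op 12: tick 2 -> clock=15. purged={c.com}
Op 13: tick 2 -> clock=17.
Op 14: tick 2 -> clock=19.
Op 15: tick 2 -> clock=21.
Op 16: insert c.com -> 10.0.0.2 (expiry=21+5=26). clock=21
lookup c.com: present, ip=10.0.0.2 expiry=26 > clock=21

Answer: 10.0.0.2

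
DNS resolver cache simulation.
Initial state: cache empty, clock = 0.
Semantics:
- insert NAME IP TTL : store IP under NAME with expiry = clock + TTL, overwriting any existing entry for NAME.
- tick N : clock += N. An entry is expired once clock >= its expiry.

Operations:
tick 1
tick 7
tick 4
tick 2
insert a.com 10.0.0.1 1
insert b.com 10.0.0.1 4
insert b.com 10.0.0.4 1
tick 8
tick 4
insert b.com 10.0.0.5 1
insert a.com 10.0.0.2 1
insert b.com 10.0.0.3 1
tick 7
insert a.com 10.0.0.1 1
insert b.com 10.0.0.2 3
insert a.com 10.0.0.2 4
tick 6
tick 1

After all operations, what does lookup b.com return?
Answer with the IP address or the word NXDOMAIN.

Answer: NXDOMAIN

Derivation:
Op 1: tick 1 -> clock=1.
Op 2: tick 7 -> clock=8.
Op 3: tick 4 -> clock=12.
Op 4: tick 2 -> clock=14.
Op 5: insert a.com -> 10.0.0.1 (expiry=14+1=15). clock=14
Op 6: insert b.com -> 10.0.0.1 (expiry=14+4=18). clock=14
Op 7: insert b.com -> 10.0.0.4 (expiry=14+1=15). clock=14
Op 8: tick 8 -> clock=22. purged={a.com,b.com}
Op 9: tick 4 -> clock=26.
Op 10: insert b.com -> 10.0.0.5 (expiry=26+1=27). clock=26
Op 11: insert a.com -> 10.0.0.2 (expiry=26+1=27). clock=26
Op 12: insert b.com -> 10.0.0.3 (expiry=26+1=27). clock=26
Op 13: tick 7 -> clock=33. purged={a.com,b.com}
Op 14: insert a.com -> 10.0.0.1 (expiry=33+1=34). clock=33
Op 15: insert b.com -> 10.0.0.2 (expiry=33+3=36). clock=33
Op 16: insert a.com -> 10.0.0.2 (expiry=33+4=37). clock=33
Op 17: tick 6 -> clock=39. purged={a.com,b.com}
Op 18: tick 1 -> clock=40.
lookup b.com: not in cache (expired or never inserted)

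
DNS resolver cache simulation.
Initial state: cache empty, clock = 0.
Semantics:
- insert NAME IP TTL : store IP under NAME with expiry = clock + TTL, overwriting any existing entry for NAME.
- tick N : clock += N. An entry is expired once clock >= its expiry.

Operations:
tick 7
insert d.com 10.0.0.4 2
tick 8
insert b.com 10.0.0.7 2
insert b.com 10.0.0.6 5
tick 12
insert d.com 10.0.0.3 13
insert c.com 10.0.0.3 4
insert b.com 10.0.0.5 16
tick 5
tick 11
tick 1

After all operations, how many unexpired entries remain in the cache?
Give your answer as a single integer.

Answer: 0

Derivation:
Op 1: tick 7 -> clock=7.
Op 2: insert d.com -> 10.0.0.4 (expiry=7+2=9). clock=7
Op 3: tick 8 -> clock=15. purged={d.com}
Op 4: insert b.com -> 10.0.0.7 (expiry=15+2=17). clock=15
Op 5: insert b.com -> 10.0.0.6 (expiry=15+5=20). clock=15
Op 6: tick 12 -> clock=27. purged={b.com}
Op 7: insert d.com -> 10.0.0.3 (expiry=27+13=40). clock=27
Op 8: insert c.com -> 10.0.0.3 (expiry=27+4=31). clock=27
Op 9: insert b.com -> 10.0.0.5 (expiry=27+16=43). clock=27
Op 10: tick 5 -> clock=32. purged={c.com}
Op 11: tick 11 -> clock=43. purged={b.com,d.com}
Op 12: tick 1 -> clock=44.
Final cache (unexpired): {} -> size=0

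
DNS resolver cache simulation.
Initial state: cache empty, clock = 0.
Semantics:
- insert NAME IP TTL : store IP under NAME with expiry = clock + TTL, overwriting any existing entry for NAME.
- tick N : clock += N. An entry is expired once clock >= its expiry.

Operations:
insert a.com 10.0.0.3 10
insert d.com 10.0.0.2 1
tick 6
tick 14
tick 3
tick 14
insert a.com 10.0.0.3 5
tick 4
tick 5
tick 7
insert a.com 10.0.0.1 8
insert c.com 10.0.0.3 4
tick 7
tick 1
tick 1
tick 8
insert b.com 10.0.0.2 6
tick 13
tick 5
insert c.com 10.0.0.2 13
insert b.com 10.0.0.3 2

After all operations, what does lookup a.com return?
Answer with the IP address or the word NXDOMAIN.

Answer: NXDOMAIN

Derivation:
Op 1: insert a.com -> 10.0.0.3 (expiry=0+10=10). clock=0
Op 2: insert d.com -> 10.0.0.2 (expiry=0+1=1). clock=0
Op 3: tick 6 -> clock=6. purged={d.com}
Op 4: tick 14 -> clock=20. purged={a.com}
Op 5: tick 3 -> clock=23.
Op 6: tick 14 -> clock=37.
Op 7: insert a.com -> 10.0.0.3 (expiry=37+5=42). clock=37
Op 8: tick 4 -> clock=41.
Op 9: tick 5 -> clock=46. purged={a.com}
Op 10: tick 7 -> clock=53.
Op 11: insert a.com -> 10.0.0.1 (expiry=53+8=61). clock=53
Op 12: insert c.com -> 10.0.0.3 (expiry=53+4=57). clock=53
Op 13: tick 7 -> clock=60. purged={c.com}
Op 14: tick 1 -> clock=61. purged={a.com}
Op 15: tick 1 -> clock=62.
Op 16: tick 8 -> clock=70.
Op 17: insert b.com -> 10.0.0.2 (expiry=70+6=76). clock=70
Op 18: tick 13 -> clock=83. purged={b.com}
Op 19: tick 5 -> clock=88.
Op 20: insert c.com -> 10.0.0.2 (expiry=88+13=101). clock=88
Op 21: insert b.com -> 10.0.0.3 (expiry=88+2=90). clock=88
lookup a.com: not in cache (expired or never inserted)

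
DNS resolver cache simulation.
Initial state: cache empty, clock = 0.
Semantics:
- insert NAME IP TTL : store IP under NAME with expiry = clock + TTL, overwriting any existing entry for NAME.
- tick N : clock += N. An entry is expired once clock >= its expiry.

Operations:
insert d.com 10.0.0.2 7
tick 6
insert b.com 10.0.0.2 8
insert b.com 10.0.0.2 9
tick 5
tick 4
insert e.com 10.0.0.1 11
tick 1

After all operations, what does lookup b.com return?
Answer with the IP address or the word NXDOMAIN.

Answer: NXDOMAIN

Derivation:
Op 1: insert d.com -> 10.0.0.2 (expiry=0+7=7). clock=0
Op 2: tick 6 -> clock=6.
Op 3: insert b.com -> 10.0.0.2 (expiry=6+8=14). clock=6
Op 4: insert b.com -> 10.0.0.2 (expiry=6+9=15). clock=6
Op 5: tick 5 -> clock=11. purged={d.com}
Op 6: tick 4 -> clock=15. purged={b.com}
Op 7: insert e.com -> 10.0.0.1 (expiry=15+11=26). clock=15
Op 8: tick 1 -> clock=16.
lookup b.com: not in cache (expired or never inserted)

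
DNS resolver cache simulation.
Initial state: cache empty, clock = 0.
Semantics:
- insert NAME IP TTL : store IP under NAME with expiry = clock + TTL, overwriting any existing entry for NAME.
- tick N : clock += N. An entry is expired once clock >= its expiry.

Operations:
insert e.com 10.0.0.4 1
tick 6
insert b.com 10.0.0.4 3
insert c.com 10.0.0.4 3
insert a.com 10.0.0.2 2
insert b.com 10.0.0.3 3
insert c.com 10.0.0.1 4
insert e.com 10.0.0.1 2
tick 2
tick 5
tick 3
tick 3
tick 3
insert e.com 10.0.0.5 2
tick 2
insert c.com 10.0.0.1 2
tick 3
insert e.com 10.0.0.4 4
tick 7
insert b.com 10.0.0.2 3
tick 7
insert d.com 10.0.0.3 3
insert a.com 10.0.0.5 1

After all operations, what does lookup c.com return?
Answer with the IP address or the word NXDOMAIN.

Op 1: insert e.com -> 10.0.0.4 (expiry=0+1=1). clock=0
Op 2: tick 6 -> clock=6. purged={e.com}
Op 3: insert b.com -> 10.0.0.4 (expiry=6+3=9). clock=6
Op 4: insert c.com -> 10.0.0.4 (expiry=6+3=9). clock=6
Op 5: insert a.com -> 10.0.0.2 (expiry=6+2=8). clock=6
Op 6: insert b.com -> 10.0.0.3 (expiry=6+3=9). clock=6
Op 7: insert c.com -> 10.0.0.1 (expiry=6+4=10). clock=6
Op 8: insert e.com -> 10.0.0.1 (expiry=6+2=8). clock=6
Op 9: tick 2 -> clock=8. purged={a.com,e.com}
Op 10: tick 5 -> clock=13. purged={b.com,c.com}
Op 11: tick 3 -> clock=16.
Op 12: tick 3 -> clock=19.
Op 13: tick 3 -> clock=22.
Op 14: insert e.com -> 10.0.0.5 (expiry=22+2=24). clock=22
Op 15: tick 2 -> clock=24. purged={e.com}
Op 16: insert c.com -> 10.0.0.1 (expiry=24+2=26). clock=24
Op 17: tick 3 -> clock=27. purged={c.com}
Op 18: insert e.com -> 10.0.0.4 (expiry=27+4=31). clock=27
Op 19: tick 7 -> clock=34. purged={e.com}
Op 20: insert b.com -> 10.0.0.2 (expiry=34+3=37). clock=34
Op 21: tick 7 -> clock=41. purged={b.com}
Op 22: insert d.com -> 10.0.0.3 (expiry=41+3=44). clock=41
Op 23: insert a.com -> 10.0.0.5 (expiry=41+1=42). clock=41
lookup c.com: not in cache (expired or never inserted)

Answer: NXDOMAIN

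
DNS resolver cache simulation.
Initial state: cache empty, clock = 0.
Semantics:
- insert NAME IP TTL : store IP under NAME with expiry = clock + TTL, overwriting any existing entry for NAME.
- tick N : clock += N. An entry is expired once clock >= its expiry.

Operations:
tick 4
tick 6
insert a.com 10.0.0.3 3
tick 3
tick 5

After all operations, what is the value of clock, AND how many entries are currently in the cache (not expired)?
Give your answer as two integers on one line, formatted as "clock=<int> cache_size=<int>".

Op 1: tick 4 -> clock=4.
Op 2: tick 6 -> clock=10.
Op 3: insert a.com -> 10.0.0.3 (expiry=10+3=13). clock=10
Op 4: tick 3 -> clock=13. purged={a.com}
Op 5: tick 5 -> clock=18.
Final clock = 18
Final cache (unexpired): {} -> size=0

Answer: clock=18 cache_size=0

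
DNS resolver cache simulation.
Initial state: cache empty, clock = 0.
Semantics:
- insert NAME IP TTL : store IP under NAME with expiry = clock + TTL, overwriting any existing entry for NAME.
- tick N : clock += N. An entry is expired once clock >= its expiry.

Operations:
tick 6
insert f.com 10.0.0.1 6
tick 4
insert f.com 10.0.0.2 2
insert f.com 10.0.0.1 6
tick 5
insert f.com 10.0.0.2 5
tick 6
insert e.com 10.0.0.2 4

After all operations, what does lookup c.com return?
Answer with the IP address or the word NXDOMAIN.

Answer: NXDOMAIN

Derivation:
Op 1: tick 6 -> clock=6.
Op 2: insert f.com -> 10.0.0.1 (expiry=6+6=12). clock=6
Op 3: tick 4 -> clock=10.
Op 4: insert f.com -> 10.0.0.2 (expiry=10+2=12). clock=10
Op 5: insert f.com -> 10.0.0.1 (expiry=10+6=16). clock=10
Op 6: tick 5 -> clock=15.
Op 7: insert f.com -> 10.0.0.2 (expiry=15+5=20). clock=15
Op 8: tick 6 -> clock=21. purged={f.com}
Op 9: insert e.com -> 10.0.0.2 (expiry=21+4=25). clock=21
lookup c.com: not in cache (expired or never inserted)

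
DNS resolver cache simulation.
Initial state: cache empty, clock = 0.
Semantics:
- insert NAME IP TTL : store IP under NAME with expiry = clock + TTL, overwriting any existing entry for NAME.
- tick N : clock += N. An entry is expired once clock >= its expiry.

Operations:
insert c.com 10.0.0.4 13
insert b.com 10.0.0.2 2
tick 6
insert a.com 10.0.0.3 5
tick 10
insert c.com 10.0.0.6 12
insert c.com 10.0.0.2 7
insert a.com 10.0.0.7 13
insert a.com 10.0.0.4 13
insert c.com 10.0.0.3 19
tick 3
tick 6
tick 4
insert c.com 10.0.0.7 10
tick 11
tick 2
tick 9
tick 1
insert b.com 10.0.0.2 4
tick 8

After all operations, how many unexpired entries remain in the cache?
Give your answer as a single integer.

Op 1: insert c.com -> 10.0.0.4 (expiry=0+13=13). clock=0
Op 2: insert b.com -> 10.0.0.2 (expiry=0+2=2). clock=0
Op 3: tick 6 -> clock=6. purged={b.com}
Op 4: insert a.com -> 10.0.0.3 (expiry=6+5=11). clock=6
Op 5: tick 10 -> clock=16. purged={a.com,c.com}
Op 6: insert c.com -> 10.0.0.6 (expiry=16+12=28). clock=16
Op 7: insert c.com -> 10.0.0.2 (expiry=16+7=23). clock=16
Op 8: insert a.com -> 10.0.0.7 (expiry=16+13=29). clock=16
Op 9: insert a.com -> 10.0.0.4 (expiry=16+13=29). clock=16
Op 10: insert c.com -> 10.0.0.3 (expiry=16+19=35). clock=16
Op 11: tick 3 -> clock=19.
Op 12: tick 6 -> clock=25.
Op 13: tick 4 -> clock=29. purged={a.com}
Op 14: insert c.com -> 10.0.0.7 (expiry=29+10=39). clock=29
Op 15: tick 11 -> clock=40. purged={c.com}
Op 16: tick 2 -> clock=42.
Op 17: tick 9 -> clock=51.
Op 18: tick 1 -> clock=52.
Op 19: insert b.com -> 10.0.0.2 (expiry=52+4=56). clock=52
Op 20: tick 8 -> clock=60. purged={b.com}
Final cache (unexpired): {} -> size=0

Answer: 0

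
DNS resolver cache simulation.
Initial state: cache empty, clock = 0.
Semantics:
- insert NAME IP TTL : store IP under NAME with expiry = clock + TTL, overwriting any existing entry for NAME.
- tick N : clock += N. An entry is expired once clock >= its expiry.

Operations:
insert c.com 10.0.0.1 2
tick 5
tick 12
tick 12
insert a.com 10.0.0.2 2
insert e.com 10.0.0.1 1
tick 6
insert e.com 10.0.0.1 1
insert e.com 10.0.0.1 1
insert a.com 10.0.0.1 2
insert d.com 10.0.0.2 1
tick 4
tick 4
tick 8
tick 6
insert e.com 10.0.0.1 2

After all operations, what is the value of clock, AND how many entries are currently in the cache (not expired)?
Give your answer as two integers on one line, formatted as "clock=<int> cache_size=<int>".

Answer: clock=57 cache_size=1

Derivation:
Op 1: insert c.com -> 10.0.0.1 (expiry=0+2=2). clock=0
Op 2: tick 5 -> clock=5. purged={c.com}
Op 3: tick 12 -> clock=17.
Op 4: tick 12 -> clock=29.
Op 5: insert a.com -> 10.0.0.2 (expiry=29+2=31). clock=29
Op 6: insert e.com -> 10.0.0.1 (expiry=29+1=30). clock=29
Op 7: tick 6 -> clock=35. purged={a.com,e.com}
Op 8: insert e.com -> 10.0.0.1 (expiry=35+1=36). clock=35
Op 9: insert e.com -> 10.0.0.1 (expiry=35+1=36). clock=35
Op 10: insert a.com -> 10.0.0.1 (expiry=35+2=37). clock=35
Op 11: insert d.com -> 10.0.0.2 (expiry=35+1=36). clock=35
Op 12: tick 4 -> clock=39. purged={a.com,d.com,e.com}
Op 13: tick 4 -> clock=43.
Op 14: tick 8 -> clock=51.
Op 15: tick 6 -> clock=57.
Op 16: insert e.com -> 10.0.0.1 (expiry=57+2=59). clock=57
Final clock = 57
Final cache (unexpired): {e.com} -> size=1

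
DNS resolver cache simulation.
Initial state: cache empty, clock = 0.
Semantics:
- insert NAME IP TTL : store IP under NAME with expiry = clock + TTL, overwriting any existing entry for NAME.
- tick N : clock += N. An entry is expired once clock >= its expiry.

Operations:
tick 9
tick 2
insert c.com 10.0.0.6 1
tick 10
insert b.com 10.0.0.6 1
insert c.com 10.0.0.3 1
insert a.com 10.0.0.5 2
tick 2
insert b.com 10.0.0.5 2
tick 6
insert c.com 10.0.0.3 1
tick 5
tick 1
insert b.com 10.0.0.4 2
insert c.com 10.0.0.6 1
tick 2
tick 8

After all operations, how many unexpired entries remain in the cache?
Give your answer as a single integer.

Op 1: tick 9 -> clock=9.
Op 2: tick 2 -> clock=11.
Op 3: insert c.com -> 10.0.0.6 (expiry=11+1=12). clock=11
Op 4: tick 10 -> clock=21. purged={c.com}
Op 5: insert b.com -> 10.0.0.6 (expiry=21+1=22). clock=21
Op 6: insert c.com -> 10.0.0.3 (expiry=21+1=22). clock=21
Op 7: insert a.com -> 10.0.0.5 (expiry=21+2=23). clock=21
Op 8: tick 2 -> clock=23. purged={a.com,b.com,c.com}
Op 9: insert b.com -> 10.0.0.5 (expiry=23+2=25). clock=23
Op 10: tick 6 -> clock=29. purged={b.com}
Op 11: insert c.com -> 10.0.0.3 (expiry=29+1=30). clock=29
Op 12: tick 5 -> clock=34. purged={c.com}
Op 13: tick 1 -> clock=35.
Op 14: insert b.com -> 10.0.0.4 (expiry=35+2=37). clock=35
Op 15: insert c.com -> 10.0.0.6 (expiry=35+1=36). clock=35
Op 16: tick 2 -> clock=37. purged={b.com,c.com}
Op 17: tick 8 -> clock=45.
Final cache (unexpired): {} -> size=0

Answer: 0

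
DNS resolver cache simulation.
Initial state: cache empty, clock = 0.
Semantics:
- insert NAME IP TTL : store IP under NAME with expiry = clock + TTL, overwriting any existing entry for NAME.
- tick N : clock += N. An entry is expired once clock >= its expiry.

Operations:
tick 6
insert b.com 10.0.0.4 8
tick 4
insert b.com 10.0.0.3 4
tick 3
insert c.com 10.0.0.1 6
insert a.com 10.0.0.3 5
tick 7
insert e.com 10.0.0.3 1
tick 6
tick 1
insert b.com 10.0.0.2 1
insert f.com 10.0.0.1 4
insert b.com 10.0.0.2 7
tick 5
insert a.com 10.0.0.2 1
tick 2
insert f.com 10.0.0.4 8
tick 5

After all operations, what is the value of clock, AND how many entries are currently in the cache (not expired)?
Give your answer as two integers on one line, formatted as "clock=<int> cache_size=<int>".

Op 1: tick 6 -> clock=6.
Op 2: insert b.com -> 10.0.0.4 (expiry=6+8=14). clock=6
Op 3: tick 4 -> clock=10.
Op 4: insert b.com -> 10.0.0.3 (expiry=10+4=14). clock=10
Op 5: tick 3 -> clock=13.
Op 6: insert c.com -> 10.0.0.1 (expiry=13+6=19). clock=13
Op 7: insert a.com -> 10.0.0.3 (expiry=13+5=18). clock=13
Op 8: tick 7 -> clock=20. purged={a.com,b.com,c.com}
Op 9: insert e.com -> 10.0.0.3 (expiry=20+1=21). clock=20
Op 10: tick 6 -> clock=26. purged={e.com}
Op 11: tick 1 -> clock=27.
Op 12: insert b.com -> 10.0.0.2 (expiry=27+1=28). clock=27
Op 13: insert f.com -> 10.0.0.1 (expiry=27+4=31). clock=27
Op 14: insert b.com -> 10.0.0.2 (expiry=27+7=34). clock=27
Op 15: tick 5 -> clock=32. purged={f.com}
Op 16: insert a.com -> 10.0.0.2 (expiry=32+1=33). clock=32
Op 17: tick 2 -> clock=34. purged={a.com,b.com}
Op 18: insert f.com -> 10.0.0.4 (expiry=34+8=42). clock=34
Op 19: tick 5 -> clock=39.
Final clock = 39
Final cache (unexpired): {f.com} -> size=1

Answer: clock=39 cache_size=1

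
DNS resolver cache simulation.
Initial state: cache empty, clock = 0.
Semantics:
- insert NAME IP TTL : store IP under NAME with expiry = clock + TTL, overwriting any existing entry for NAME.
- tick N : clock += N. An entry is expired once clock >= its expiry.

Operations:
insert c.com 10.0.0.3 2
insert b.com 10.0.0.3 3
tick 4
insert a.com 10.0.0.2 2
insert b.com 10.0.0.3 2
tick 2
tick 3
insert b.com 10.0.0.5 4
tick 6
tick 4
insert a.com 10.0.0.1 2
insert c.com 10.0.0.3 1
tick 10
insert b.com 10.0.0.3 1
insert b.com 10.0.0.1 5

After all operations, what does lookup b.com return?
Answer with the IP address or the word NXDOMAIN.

Op 1: insert c.com -> 10.0.0.3 (expiry=0+2=2). clock=0
Op 2: insert b.com -> 10.0.0.3 (expiry=0+3=3). clock=0
Op 3: tick 4 -> clock=4. purged={b.com,c.com}
Op 4: insert a.com -> 10.0.0.2 (expiry=4+2=6). clock=4
Op 5: insert b.com -> 10.0.0.3 (expiry=4+2=6). clock=4
Op 6: tick 2 -> clock=6. purged={a.com,b.com}
Op 7: tick 3 -> clock=9.
Op 8: insert b.com -> 10.0.0.5 (expiry=9+4=13). clock=9
Op 9: tick 6 -> clock=15. purged={b.com}
Op 10: tick 4 -> clock=19.
Op 11: insert a.com -> 10.0.0.1 (expiry=19+2=21). clock=19
Op 12: insert c.com -> 10.0.0.3 (expiry=19+1=20). clock=19
Op 13: tick 10 -> clock=29. purged={a.com,c.com}
Op 14: insert b.com -> 10.0.0.3 (expiry=29+1=30). clock=29
Op 15: insert b.com -> 10.0.0.1 (expiry=29+5=34). clock=29
lookup b.com: present, ip=10.0.0.1 expiry=34 > clock=29

Answer: 10.0.0.1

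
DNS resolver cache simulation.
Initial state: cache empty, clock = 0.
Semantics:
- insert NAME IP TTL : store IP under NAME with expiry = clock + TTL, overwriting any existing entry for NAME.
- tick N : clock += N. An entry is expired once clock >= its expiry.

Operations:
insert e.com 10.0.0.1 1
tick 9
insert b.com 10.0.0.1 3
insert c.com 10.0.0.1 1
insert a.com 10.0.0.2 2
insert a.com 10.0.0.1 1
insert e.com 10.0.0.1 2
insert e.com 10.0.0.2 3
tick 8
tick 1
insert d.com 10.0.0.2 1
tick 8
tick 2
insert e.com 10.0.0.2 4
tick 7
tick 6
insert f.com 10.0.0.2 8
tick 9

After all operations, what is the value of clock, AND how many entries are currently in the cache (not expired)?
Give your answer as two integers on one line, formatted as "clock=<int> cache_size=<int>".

Op 1: insert e.com -> 10.0.0.1 (expiry=0+1=1). clock=0
Op 2: tick 9 -> clock=9. purged={e.com}
Op 3: insert b.com -> 10.0.0.1 (expiry=9+3=12). clock=9
Op 4: insert c.com -> 10.0.0.1 (expiry=9+1=10). clock=9
Op 5: insert a.com -> 10.0.0.2 (expiry=9+2=11). clock=9
Op 6: insert a.com -> 10.0.0.1 (expiry=9+1=10). clock=9
Op 7: insert e.com -> 10.0.0.1 (expiry=9+2=11). clock=9
Op 8: insert e.com -> 10.0.0.2 (expiry=9+3=12). clock=9
Op 9: tick 8 -> clock=17. purged={a.com,b.com,c.com,e.com}
Op 10: tick 1 -> clock=18.
Op 11: insert d.com -> 10.0.0.2 (expiry=18+1=19). clock=18
Op 12: tick 8 -> clock=26. purged={d.com}
Op 13: tick 2 -> clock=28.
Op 14: insert e.com -> 10.0.0.2 (expiry=28+4=32). clock=28
Op 15: tick 7 -> clock=35. purged={e.com}
Op 16: tick 6 -> clock=41.
Op 17: insert f.com -> 10.0.0.2 (expiry=41+8=49). clock=41
Op 18: tick 9 -> clock=50. purged={f.com}
Final clock = 50
Final cache (unexpired): {} -> size=0

Answer: clock=50 cache_size=0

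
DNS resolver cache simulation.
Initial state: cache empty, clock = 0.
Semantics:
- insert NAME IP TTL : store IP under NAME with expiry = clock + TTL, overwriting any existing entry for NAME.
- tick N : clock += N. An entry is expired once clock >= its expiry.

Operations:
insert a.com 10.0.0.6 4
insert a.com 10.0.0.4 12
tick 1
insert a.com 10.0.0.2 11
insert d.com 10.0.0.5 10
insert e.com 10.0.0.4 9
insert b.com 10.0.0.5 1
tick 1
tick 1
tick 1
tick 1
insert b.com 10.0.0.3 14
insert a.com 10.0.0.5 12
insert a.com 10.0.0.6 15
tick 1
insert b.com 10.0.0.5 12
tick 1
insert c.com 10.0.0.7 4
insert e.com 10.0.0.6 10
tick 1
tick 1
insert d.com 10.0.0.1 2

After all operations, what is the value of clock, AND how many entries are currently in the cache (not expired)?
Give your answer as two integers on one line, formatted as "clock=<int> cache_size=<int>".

Op 1: insert a.com -> 10.0.0.6 (expiry=0+4=4). clock=0
Op 2: insert a.com -> 10.0.0.4 (expiry=0+12=12). clock=0
Op 3: tick 1 -> clock=1.
Op 4: insert a.com -> 10.0.0.2 (expiry=1+11=12). clock=1
Op 5: insert d.com -> 10.0.0.5 (expiry=1+10=11). clock=1
Op 6: insert e.com -> 10.0.0.4 (expiry=1+9=10). clock=1
Op 7: insert b.com -> 10.0.0.5 (expiry=1+1=2). clock=1
Op 8: tick 1 -> clock=2. purged={b.com}
Op 9: tick 1 -> clock=3.
Op 10: tick 1 -> clock=4.
Op 11: tick 1 -> clock=5.
Op 12: insert b.com -> 10.0.0.3 (expiry=5+14=19). clock=5
Op 13: insert a.com -> 10.0.0.5 (expiry=5+12=17). clock=5
Op 14: insert a.com -> 10.0.0.6 (expiry=5+15=20). clock=5
Op 15: tick 1 -> clock=6.
Op 16: insert b.com -> 10.0.0.5 (expiry=6+12=18). clock=6
Op 17: tick 1 -> clock=7.
Op 18: insert c.com -> 10.0.0.7 (expiry=7+4=11). clock=7
Op 19: insert e.com -> 10.0.0.6 (expiry=7+10=17). clock=7
Op 20: tick 1 -> clock=8.
Op 21: tick 1 -> clock=9.
Op 22: insert d.com -> 10.0.0.1 (expiry=9+2=11). clock=9
Final clock = 9
Final cache (unexpired): {a.com,b.com,c.com,d.com,e.com} -> size=5

Answer: clock=9 cache_size=5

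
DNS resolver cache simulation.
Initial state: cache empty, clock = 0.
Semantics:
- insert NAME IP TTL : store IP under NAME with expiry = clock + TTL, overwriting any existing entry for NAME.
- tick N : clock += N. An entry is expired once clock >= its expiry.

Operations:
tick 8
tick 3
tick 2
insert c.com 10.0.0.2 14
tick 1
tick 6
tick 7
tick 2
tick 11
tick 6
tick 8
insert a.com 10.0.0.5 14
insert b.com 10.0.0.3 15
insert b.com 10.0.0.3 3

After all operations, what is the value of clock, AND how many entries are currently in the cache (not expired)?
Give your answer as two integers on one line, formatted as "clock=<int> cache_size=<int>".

Answer: clock=54 cache_size=2

Derivation:
Op 1: tick 8 -> clock=8.
Op 2: tick 3 -> clock=11.
Op 3: tick 2 -> clock=13.
Op 4: insert c.com -> 10.0.0.2 (expiry=13+14=27). clock=13
Op 5: tick 1 -> clock=14.
Op 6: tick 6 -> clock=20.
Op 7: tick 7 -> clock=27. purged={c.com}
Op 8: tick 2 -> clock=29.
Op 9: tick 11 -> clock=40.
Op 10: tick 6 -> clock=46.
Op 11: tick 8 -> clock=54.
Op 12: insert a.com -> 10.0.0.5 (expiry=54+14=68). clock=54
Op 13: insert b.com -> 10.0.0.3 (expiry=54+15=69). clock=54
Op 14: insert b.com -> 10.0.0.3 (expiry=54+3=57). clock=54
Final clock = 54
Final cache (unexpired): {a.com,b.com} -> size=2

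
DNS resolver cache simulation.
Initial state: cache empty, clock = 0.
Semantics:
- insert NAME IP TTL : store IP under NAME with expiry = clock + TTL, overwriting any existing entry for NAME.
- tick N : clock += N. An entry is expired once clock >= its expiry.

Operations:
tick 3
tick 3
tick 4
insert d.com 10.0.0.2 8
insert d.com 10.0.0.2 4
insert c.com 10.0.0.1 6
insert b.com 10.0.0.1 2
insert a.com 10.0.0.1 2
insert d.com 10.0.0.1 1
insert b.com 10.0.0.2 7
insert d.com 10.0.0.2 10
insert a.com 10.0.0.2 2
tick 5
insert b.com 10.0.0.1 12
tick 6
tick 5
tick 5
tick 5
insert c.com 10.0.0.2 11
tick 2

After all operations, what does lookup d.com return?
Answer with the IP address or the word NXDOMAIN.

Op 1: tick 3 -> clock=3.
Op 2: tick 3 -> clock=6.
Op 3: tick 4 -> clock=10.
Op 4: insert d.com -> 10.0.0.2 (expiry=10+8=18). clock=10
Op 5: insert d.com -> 10.0.0.2 (expiry=10+4=14). clock=10
Op 6: insert c.com -> 10.0.0.1 (expiry=10+6=16). clock=10
Op 7: insert b.com -> 10.0.0.1 (expiry=10+2=12). clock=10
Op 8: insert a.com -> 10.0.0.1 (expiry=10+2=12). clock=10
Op 9: insert d.com -> 10.0.0.1 (expiry=10+1=11). clock=10
Op 10: insert b.com -> 10.0.0.2 (expiry=10+7=17). clock=10
Op 11: insert d.com -> 10.0.0.2 (expiry=10+10=20). clock=10
Op 12: insert a.com -> 10.0.0.2 (expiry=10+2=12). clock=10
Op 13: tick 5 -> clock=15. purged={a.com}
Op 14: insert b.com -> 10.0.0.1 (expiry=15+12=27). clock=15
Op 15: tick 6 -> clock=21. purged={c.com,d.com}
Op 16: tick 5 -> clock=26.
Op 17: tick 5 -> clock=31. purged={b.com}
Op 18: tick 5 -> clock=36.
Op 19: insert c.com -> 10.0.0.2 (expiry=36+11=47). clock=36
Op 20: tick 2 -> clock=38.
lookup d.com: not in cache (expired or never inserted)

Answer: NXDOMAIN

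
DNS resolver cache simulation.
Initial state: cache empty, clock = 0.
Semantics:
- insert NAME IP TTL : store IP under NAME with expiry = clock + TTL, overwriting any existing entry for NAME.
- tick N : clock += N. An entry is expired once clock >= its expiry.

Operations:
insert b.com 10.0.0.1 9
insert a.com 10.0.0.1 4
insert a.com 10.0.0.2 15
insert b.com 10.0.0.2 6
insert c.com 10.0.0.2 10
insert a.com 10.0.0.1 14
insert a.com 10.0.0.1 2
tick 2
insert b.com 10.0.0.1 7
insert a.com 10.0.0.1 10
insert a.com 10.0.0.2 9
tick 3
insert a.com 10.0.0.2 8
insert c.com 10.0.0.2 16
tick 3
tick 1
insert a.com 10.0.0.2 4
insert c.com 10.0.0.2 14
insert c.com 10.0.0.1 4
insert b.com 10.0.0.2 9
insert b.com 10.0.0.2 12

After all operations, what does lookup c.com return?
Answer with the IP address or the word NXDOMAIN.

Answer: 10.0.0.1

Derivation:
Op 1: insert b.com -> 10.0.0.1 (expiry=0+9=9). clock=0
Op 2: insert a.com -> 10.0.0.1 (expiry=0+4=4). clock=0
Op 3: insert a.com -> 10.0.0.2 (expiry=0+15=15). clock=0
Op 4: insert b.com -> 10.0.0.2 (expiry=0+6=6). clock=0
Op 5: insert c.com -> 10.0.0.2 (expiry=0+10=10). clock=0
Op 6: insert a.com -> 10.0.0.1 (expiry=0+14=14). clock=0
Op 7: insert a.com -> 10.0.0.1 (expiry=0+2=2). clock=0
Op 8: tick 2 -> clock=2. purged={a.com}
Op 9: insert b.com -> 10.0.0.1 (expiry=2+7=9). clock=2
Op 10: insert a.com -> 10.0.0.1 (expiry=2+10=12). clock=2
Op 11: insert a.com -> 10.0.0.2 (expiry=2+9=11). clock=2
Op 12: tick 3 -> clock=5.
Op 13: insert a.com -> 10.0.0.2 (expiry=5+8=13). clock=5
Op 14: insert c.com -> 10.0.0.2 (expiry=5+16=21). clock=5
Op 15: tick 3 -> clock=8.
Op 16: tick 1 -> clock=9. purged={b.com}
Op 17: insert a.com -> 10.0.0.2 (expiry=9+4=13). clock=9
Op 18: insert c.com -> 10.0.0.2 (expiry=9+14=23). clock=9
Op 19: insert c.com -> 10.0.0.1 (expiry=9+4=13). clock=9
Op 20: insert b.com -> 10.0.0.2 (expiry=9+9=18). clock=9
Op 21: insert b.com -> 10.0.0.2 (expiry=9+12=21). clock=9
lookup c.com: present, ip=10.0.0.1 expiry=13 > clock=9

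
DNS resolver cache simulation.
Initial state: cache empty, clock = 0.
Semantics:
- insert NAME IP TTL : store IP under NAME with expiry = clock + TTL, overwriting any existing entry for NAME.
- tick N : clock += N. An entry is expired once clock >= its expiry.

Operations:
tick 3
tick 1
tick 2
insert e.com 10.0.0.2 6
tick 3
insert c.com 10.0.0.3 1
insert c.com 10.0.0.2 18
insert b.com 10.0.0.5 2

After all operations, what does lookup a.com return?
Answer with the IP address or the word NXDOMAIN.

Answer: NXDOMAIN

Derivation:
Op 1: tick 3 -> clock=3.
Op 2: tick 1 -> clock=4.
Op 3: tick 2 -> clock=6.
Op 4: insert e.com -> 10.0.0.2 (expiry=6+6=12). clock=6
Op 5: tick 3 -> clock=9.
Op 6: insert c.com -> 10.0.0.3 (expiry=9+1=10). clock=9
Op 7: insert c.com -> 10.0.0.2 (expiry=9+18=27). clock=9
Op 8: insert b.com -> 10.0.0.5 (expiry=9+2=11). clock=9
lookup a.com: not in cache (expired or never inserted)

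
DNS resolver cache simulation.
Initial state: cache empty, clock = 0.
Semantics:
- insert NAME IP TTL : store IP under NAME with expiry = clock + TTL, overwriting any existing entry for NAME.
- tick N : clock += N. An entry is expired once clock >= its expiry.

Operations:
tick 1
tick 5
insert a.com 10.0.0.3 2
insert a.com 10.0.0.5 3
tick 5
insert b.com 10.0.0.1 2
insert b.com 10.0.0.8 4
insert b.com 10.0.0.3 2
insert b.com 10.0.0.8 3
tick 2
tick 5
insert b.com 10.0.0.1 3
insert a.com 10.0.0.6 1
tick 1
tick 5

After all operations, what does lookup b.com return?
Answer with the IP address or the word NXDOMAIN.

Answer: NXDOMAIN

Derivation:
Op 1: tick 1 -> clock=1.
Op 2: tick 5 -> clock=6.
Op 3: insert a.com -> 10.0.0.3 (expiry=6+2=8). clock=6
Op 4: insert a.com -> 10.0.0.5 (expiry=6+3=9). clock=6
Op 5: tick 5 -> clock=11. purged={a.com}
Op 6: insert b.com -> 10.0.0.1 (expiry=11+2=13). clock=11
Op 7: insert b.com -> 10.0.0.8 (expiry=11+4=15). clock=11
Op 8: insert b.com -> 10.0.0.3 (expiry=11+2=13). clock=11
Op 9: insert b.com -> 10.0.0.8 (expiry=11+3=14). clock=11
Op 10: tick 2 -> clock=13.
Op 11: tick 5 -> clock=18. purged={b.com}
Op 12: insert b.com -> 10.0.0.1 (expiry=18+3=21). clock=18
Op 13: insert a.com -> 10.0.0.6 (expiry=18+1=19). clock=18
Op 14: tick 1 -> clock=19. purged={a.com}
Op 15: tick 5 -> clock=24. purged={b.com}
lookup b.com: not in cache (expired or never inserted)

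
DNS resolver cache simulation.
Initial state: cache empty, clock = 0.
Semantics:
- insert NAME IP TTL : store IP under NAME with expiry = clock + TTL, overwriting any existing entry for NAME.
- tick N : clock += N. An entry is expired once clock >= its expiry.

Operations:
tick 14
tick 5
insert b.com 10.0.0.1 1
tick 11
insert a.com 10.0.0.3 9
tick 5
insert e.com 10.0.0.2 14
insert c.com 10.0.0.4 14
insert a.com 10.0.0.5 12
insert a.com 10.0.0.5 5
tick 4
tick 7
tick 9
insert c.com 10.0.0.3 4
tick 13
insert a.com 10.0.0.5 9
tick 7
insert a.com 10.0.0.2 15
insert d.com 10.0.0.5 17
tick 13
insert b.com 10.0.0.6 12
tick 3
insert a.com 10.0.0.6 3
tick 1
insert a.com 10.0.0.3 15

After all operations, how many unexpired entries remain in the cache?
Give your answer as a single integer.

Op 1: tick 14 -> clock=14.
Op 2: tick 5 -> clock=19.
Op 3: insert b.com -> 10.0.0.1 (expiry=19+1=20). clock=19
Op 4: tick 11 -> clock=30. purged={b.com}
Op 5: insert a.com -> 10.0.0.3 (expiry=30+9=39). clock=30
Op 6: tick 5 -> clock=35.
Op 7: insert e.com -> 10.0.0.2 (expiry=35+14=49). clock=35
Op 8: insert c.com -> 10.0.0.4 (expiry=35+14=49). clock=35
Op 9: insert a.com -> 10.0.0.5 (expiry=35+12=47). clock=35
Op 10: insert a.com -> 10.0.0.5 (expiry=35+5=40). clock=35
Op 11: tick 4 -> clock=39.
Op 12: tick 7 -> clock=46. purged={a.com}
Op 13: tick 9 -> clock=55. purged={c.com,e.com}
Op 14: insert c.com -> 10.0.0.3 (expiry=55+4=59). clock=55
Op 15: tick 13 -> clock=68. purged={c.com}
Op 16: insert a.com -> 10.0.0.5 (expiry=68+9=77). clock=68
Op 17: tick 7 -> clock=75.
Op 18: insert a.com -> 10.0.0.2 (expiry=75+15=90). clock=75
Op 19: insert d.com -> 10.0.0.5 (expiry=75+17=92). clock=75
Op 20: tick 13 -> clock=88.
Op 21: insert b.com -> 10.0.0.6 (expiry=88+12=100). clock=88
Op 22: tick 3 -> clock=91. purged={a.com}
Op 23: insert a.com -> 10.0.0.6 (expiry=91+3=94). clock=91
Op 24: tick 1 -> clock=92. purged={d.com}
Op 25: insert a.com -> 10.0.0.3 (expiry=92+15=107). clock=92
Final cache (unexpired): {a.com,b.com} -> size=2

Answer: 2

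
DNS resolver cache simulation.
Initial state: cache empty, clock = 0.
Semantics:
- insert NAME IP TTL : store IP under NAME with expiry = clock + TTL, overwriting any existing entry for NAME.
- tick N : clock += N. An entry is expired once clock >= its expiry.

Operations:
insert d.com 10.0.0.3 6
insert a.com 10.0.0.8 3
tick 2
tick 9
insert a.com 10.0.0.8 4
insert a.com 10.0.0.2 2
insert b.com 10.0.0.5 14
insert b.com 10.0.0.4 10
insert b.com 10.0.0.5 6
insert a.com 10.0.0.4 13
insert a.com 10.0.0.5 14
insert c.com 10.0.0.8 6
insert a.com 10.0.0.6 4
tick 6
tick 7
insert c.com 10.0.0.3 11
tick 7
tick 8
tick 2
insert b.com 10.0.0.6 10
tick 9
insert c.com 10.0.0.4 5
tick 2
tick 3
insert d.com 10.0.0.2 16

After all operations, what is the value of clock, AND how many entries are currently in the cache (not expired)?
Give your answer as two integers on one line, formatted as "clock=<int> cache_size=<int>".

Op 1: insert d.com -> 10.0.0.3 (expiry=0+6=6). clock=0
Op 2: insert a.com -> 10.0.0.8 (expiry=0+3=3). clock=0
Op 3: tick 2 -> clock=2.
Op 4: tick 9 -> clock=11. purged={a.com,d.com}
Op 5: insert a.com -> 10.0.0.8 (expiry=11+4=15). clock=11
Op 6: insert a.com -> 10.0.0.2 (expiry=11+2=13). clock=11
Op 7: insert b.com -> 10.0.0.5 (expiry=11+14=25). clock=11
Op 8: insert b.com -> 10.0.0.4 (expiry=11+10=21). clock=11
Op 9: insert b.com -> 10.0.0.5 (expiry=11+6=17). clock=11
Op 10: insert a.com -> 10.0.0.4 (expiry=11+13=24). clock=11
Op 11: insert a.com -> 10.0.0.5 (expiry=11+14=25). clock=11
Op 12: insert c.com -> 10.0.0.8 (expiry=11+6=17). clock=11
Op 13: insert a.com -> 10.0.0.6 (expiry=11+4=15). clock=11
Op 14: tick 6 -> clock=17. purged={a.com,b.com,c.com}
Op 15: tick 7 -> clock=24.
Op 16: insert c.com -> 10.0.0.3 (expiry=24+11=35). clock=24
Op 17: tick 7 -> clock=31.
Op 18: tick 8 -> clock=39. purged={c.com}
Op 19: tick 2 -> clock=41.
Op 20: insert b.com -> 10.0.0.6 (expiry=41+10=51). clock=41
Op 21: tick 9 -> clock=50.
Op 22: insert c.com -> 10.0.0.4 (expiry=50+5=55). clock=50
Op 23: tick 2 -> clock=52. purged={b.com}
Op 24: tick 3 -> clock=55. purged={c.com}
Op 25: insert d.com -> 10.0.0.2 (expiry=55+16=71). clock=55
Final clock = 55
Final cache (unexpired): {d.com} -> size=1

Answer: clock=55 cache_size=1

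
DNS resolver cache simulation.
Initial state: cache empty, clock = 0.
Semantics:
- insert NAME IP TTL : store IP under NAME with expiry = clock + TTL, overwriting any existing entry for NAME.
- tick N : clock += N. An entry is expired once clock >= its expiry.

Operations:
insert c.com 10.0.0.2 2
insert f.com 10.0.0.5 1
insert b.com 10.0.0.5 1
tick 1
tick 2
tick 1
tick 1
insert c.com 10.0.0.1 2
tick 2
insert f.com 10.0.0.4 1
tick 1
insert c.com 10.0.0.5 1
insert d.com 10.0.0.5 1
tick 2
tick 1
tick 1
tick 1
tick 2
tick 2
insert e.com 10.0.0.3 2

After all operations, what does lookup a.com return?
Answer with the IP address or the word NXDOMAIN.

Answer: NXDOMAIN

Derivation:
Op 1: insert c.com -> 10.0.0.2 (expiry=0+2=2). clock=0
Op 2: insert f.com -> 10.0.0.5 (expiry=0+1=1). clock=0
Op 3: insert b.com -> 10.0.0.5 (expiry=0+1=1). clock=0
Op 4: tick 1 -> clock=1. purged={b.com,f.com}
Op 5: tick 2 -> clock=3. purged={c.com}
Op 6: tick 1 -> clock=4.
Op 7: tick 1 -> clock=5.
Op 8: insert c.com -> 10.0.0.1 (expiry=5+2=7). clock=5
Op 9: tick 2 -> clock=7. purged={c.com}
Op 10: insert f.com -> 10.0.0.4 (expiry=7+1=8). clock=7
Op 11: tick 1 -> clock=8. purged={f.com}
Op 12: insert c.com -> 10.0.0.5 (expiry=8+1=9). clock=8
Op 13: insert d.com -> 10.0.0.5 (expiry=8+1=9). clock=8
Op 14: tick 2 -> clock=10. purged={c.com,d.com}
Op 15: tick 1 -> clock=11.
Op 16: tick 1 -> clock=12.
Op 17: tick 1 -> clock=13.
Op 18: tick 2 -> clock=15.
Op 19: tick 2 -> clock=17.
Op 20: insert e.com -> 10.0.0.3 (expiry=17+2=19). clock=17
lookup a.com: not in cache (expired or never inserted)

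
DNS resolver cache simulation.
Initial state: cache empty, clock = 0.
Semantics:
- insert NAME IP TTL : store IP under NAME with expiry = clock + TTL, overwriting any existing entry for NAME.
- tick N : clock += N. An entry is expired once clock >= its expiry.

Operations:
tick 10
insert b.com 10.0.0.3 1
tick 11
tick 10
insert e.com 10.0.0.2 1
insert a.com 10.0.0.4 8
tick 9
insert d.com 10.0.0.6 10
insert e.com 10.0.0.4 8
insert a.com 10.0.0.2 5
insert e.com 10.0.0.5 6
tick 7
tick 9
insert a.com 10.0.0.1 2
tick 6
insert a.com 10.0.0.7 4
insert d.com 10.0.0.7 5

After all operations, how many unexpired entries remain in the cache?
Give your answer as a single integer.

Answer: 2

Derivation:
Op 1: tick 10 -> clock=10.
Op 2: insert b.com -> 10.0.0.3 (expiry=10+1=11). clock=10
Op 3: tick 11 -> clock=21. purged={b.com}
Op 4: tick 10 -> clock=31.
Op 5: insert e.com -> 10.0.0.2 (expiry=31+1=32). clock=31
Op 6: insert a.com -> 10.0.0.4 (expiry=31+8=39). clock=31
Op 7: tick 9 -> clock=40. purged={a.com,e.com}
Op 8: insert d.com -> 10.0.0.6 (expiry=40+10=50). clock=40
Op 9: insert e.com -> 10.0.0.4 (expiry=40+8=48). clock=40
Op 10: insert a.com -> 10.0.0.2 (expiry=40+5=45). clock=40
Op 11: insert e.com -> 10.0.0.5 (expiry=40+6=46). clock=40
Op 12: tick 7 -> clock=47. purged={a.com,e.com}
Op 13: tick 9 -> clock=56. purged={d.com}
Op 14: insert a.com -> 10.0.0.1 (expiry=56+2=58). clock=56
Op 15: tick 6 -> clock=62. purged={a.com}
Op 16: insert a.com -> 10.0.0.7 (expiry=62+4=66). clock=62
Op 17: insert d.com -> 10.0.0.7 (expiry=62+5=67). clock=62
Final cache (unexpired): {a.com,d.com} -> size=2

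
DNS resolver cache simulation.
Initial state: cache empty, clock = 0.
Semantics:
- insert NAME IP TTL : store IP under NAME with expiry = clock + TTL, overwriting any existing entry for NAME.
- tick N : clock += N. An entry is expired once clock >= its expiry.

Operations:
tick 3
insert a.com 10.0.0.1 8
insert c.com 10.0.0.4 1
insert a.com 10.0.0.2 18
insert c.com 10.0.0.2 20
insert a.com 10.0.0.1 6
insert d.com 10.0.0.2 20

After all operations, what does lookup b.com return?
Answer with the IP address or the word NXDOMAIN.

Op 1: tick 3 -> clock=3.
Op 2: insert a.com -> 10.0.0.1 (expiry=3+8=11). clock=3
Op 3: insert c.com -> 10.0.0.4 (expiry=3+1=4). clock=3
Op 4: insert a.com -> 10.0.0.2 (expiry=3+18=21). clock=3
Op 5: insert c.com -> 10.0.0.2 (expiry=3+20=23). clock=3
Op 6: insert a.com -> 10.0.0.1 (expiry=3+6=9). clock=3
Op 7: insert d.com -> 10.0.0.2 (expiry=3+20=23). clock=3
lookup b.com: not in cache (expired or never inserted)

Answer: NXDOMAIN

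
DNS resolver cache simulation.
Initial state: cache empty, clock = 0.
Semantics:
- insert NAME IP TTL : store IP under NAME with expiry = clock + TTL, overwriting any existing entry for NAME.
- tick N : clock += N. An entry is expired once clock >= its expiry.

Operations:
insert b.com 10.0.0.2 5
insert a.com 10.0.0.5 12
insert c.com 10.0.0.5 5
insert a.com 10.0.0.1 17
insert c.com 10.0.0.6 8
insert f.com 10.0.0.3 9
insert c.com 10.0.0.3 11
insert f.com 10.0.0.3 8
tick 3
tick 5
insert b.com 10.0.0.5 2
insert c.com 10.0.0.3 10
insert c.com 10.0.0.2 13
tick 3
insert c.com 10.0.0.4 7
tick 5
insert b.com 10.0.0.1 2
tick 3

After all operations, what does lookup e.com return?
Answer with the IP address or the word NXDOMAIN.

Op 1: insert b.com -> 10.0.0.2 (expiry=0+5=5). clock=0
Op 2: insert a.com -> 10.0.0.5 (expiry=0+12=12). clock=0
Op 3: insert c.com -> 10.0.0.5 (expiry=0+5=5). clock=0
Op 4: insert a.com -> 10.0.0.1 (expiry=0+17=17). clock=0
Op 5: insert c.com -> 10.0.0.6 (expiry=0+8=8). clock=0
Op 6: insert f.com -> 10.0.0.3 (expiry=0+9=9). clock=0
Op 7: insert c.com -> 10.0.0.3 (expiry=0+11=11). clock=0
Op 8: insert f.com -> 10.0.0.3 (expiry=0+8=8). clock=0
Op 9: tick 3 -> clock=3.
Op 10: tick 5 -> clock=8. purged={b.com,f.com}
Op 11: insert b.com -> 10.0.0.5 (expiry=8+2=10). clock=8
Op 12: insert c.com -> 10.0.0.3 (expiry=8+10=18). clock=8
Op 13: insert c.com -> 10.0.0.2 (expiry=8+13=21). clock=8
Op 14: tick 3 -> clock=11. purged={b.com}
Op 15: insert c.com -> 10.0.0.4 (expiry=11+7=18). clock=11
Op 16: tick 5 -> clock=16.
Op 17: insert b.com -> 10.0.0.1 (expiry=16+2=18). clock=16
Op 18: tick 3 -> clock=19. purged={a.com,b.com,c.com}
lookup e.com: not in cache (expired or never inserted)

Answer: NXDOMAIN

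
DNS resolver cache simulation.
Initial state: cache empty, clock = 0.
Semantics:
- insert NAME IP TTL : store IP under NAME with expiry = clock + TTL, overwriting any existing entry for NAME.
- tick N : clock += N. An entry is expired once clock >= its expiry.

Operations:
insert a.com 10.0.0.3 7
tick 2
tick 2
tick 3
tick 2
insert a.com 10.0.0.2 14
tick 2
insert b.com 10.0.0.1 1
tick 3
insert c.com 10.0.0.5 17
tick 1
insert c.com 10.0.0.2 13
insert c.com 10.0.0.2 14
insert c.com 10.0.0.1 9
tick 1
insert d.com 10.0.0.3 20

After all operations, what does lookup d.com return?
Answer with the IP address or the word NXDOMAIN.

Op 1: insert a.com -> 10.0.0.3 (expiry=0+7=7). clock=0
Op 2: tick 2 -> clock=2.
Op 3: tick 2 -> clock=4.
Op 4: tick 3 -> clock=7. purged={a.com}
Op 5: tick 2 -> clock=9.
Op 6: insert a.com -> 10.0.0.2 (expiry=9+14=23). clock=9
Op 7: tick 2 -> clock=11.
Op 8: insert b.com -> 10.0.0.1 (expiry=11+1=12). clock=11
Op 9: tick 3 -> clock=14. purged={b.com}
Op 10: insert c.com -> 10.0.0.5 (expiry=14+17=31). clock=14
Op 11: tick 1 -> clock=15.
Op 12: insert c.com -> 10.0.0.2 (expiry=15+13=28). clock=15
Op 13: insert c.com -> 10.0.0.2 (expiry=15+14=29). clock=15
Op 14: insert c.com -> 10.0.0.1 (expiry=15+9=24). clock=15
Op 15: tick 1 -> clock=16.
Op 16: insert d.com -> 10.0.0.3 (expiry=16+20=36). clock=16
lookup d.com: present, ip=10.0.0.3 expiry=36 > clock=16

Answer: 10.0.0.3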